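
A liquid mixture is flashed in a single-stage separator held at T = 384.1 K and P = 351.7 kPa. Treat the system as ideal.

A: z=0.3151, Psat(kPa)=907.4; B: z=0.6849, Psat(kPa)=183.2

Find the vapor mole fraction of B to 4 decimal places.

y_B = 0.3997

Raoult's law: Kᵢ = Pᵢˢᵃᵗ/P = Pᵢˢᵃᵗ/351.7.
  K_A = 907.4/351.7 = 2.580040, K_B = 183.2/351.7 = 0.520898
Let β = V/F and solve Σ zᵢ(Kᵢ−1)/(1+β(Kᵢ−1)) = 0.
Check two-phase: ΣzᵢKᵢ = 1.1697 > 1 and Σzᵢ/Kᵢ = 1.4370 > 1, so g(0) = 0.1697 > 0 and g(1) = -0.4370 < 0.
Binary case is linear: z₁(K₁−1)(1+β(K₂−1)) + z₂(K₂−1)(1+β(K₁−1)) = 0
⇒ β = [z₁(K₁−1)+z₂(K₂−1)] / [−(K₁−1)(K₂−1)] = 0.16973/0.75700 = 0.2242
Compositions from xᵢ = zᵢ/(1+β(Kᵢ−1)), yᵢ = Kᵢxᵢ:
  A: x = 0.2327, y = 0.6003
  B: x = 0.7673, y = 0.3997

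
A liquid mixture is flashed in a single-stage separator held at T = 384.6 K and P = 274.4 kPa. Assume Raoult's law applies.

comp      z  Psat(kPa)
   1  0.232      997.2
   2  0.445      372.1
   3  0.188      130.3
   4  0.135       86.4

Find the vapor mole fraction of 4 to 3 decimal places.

y_4 = 0.083

Raoult's law: Kᵢ = Pᵢˢᵃᵗ/P = Pᵢˢᵃᵗ/274.4.
  K_1 = 997.2/274.4 = 3.63411, K_2 = 372.1/274.4 = 1.35605, K_3 = 130.3/274.4 = 0.47485, K_4 = 86.4/274.4 = 0.31487
Iterate (Newton) starting at V/F = 0.36:
  V/F = 0.360: g = 0.2096, g' = -0.659 → V/F = 0.678
  V/F = 0.678: g = 0.0209, g' = -0.590 → V/F = 0.713
Converged at V/F = 0.713.
Compositions from xᵢ = zᵢ/(1+V/F(Kᵢ−1)), yᵢ = Kᵢxᵢ:
  1: x = 0.081, y = 0.293
  2: x = 0.355, y = 0.481
  3: x = 0.301, y = 0.143
  4: x = 0.264, y = 0.083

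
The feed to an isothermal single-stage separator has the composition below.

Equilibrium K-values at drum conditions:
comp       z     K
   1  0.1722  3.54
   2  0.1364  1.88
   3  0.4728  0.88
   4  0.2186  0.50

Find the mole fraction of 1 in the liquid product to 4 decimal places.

x_1 = 0.0617

Newton iteration, ψ⁰ = 0.5:
  ψ = 0.5000: g = 0.06995, g' = -0.3714 → ψ = 0.6883
  ψ = 0.6883: g = 0.00539, g' = -0.3232 → ψ = 0.7050
  ψ = 0.7050: g = 0.00002, g' = -0.3214 → ψ = 0.7051
Converged at ψ = 0.7051.
Compositions from xᵢ = zᵢ/(1+ψ(Kᵢ−1)), yᵢ = Kᵢxᵢ:
  1: x = 0.0617, y = 0.2184
  2: x = 0.0842, y = 0.1582
  3: x = 0.5165, y = 0.4545
  4: x = 0.3376, y = 0.1688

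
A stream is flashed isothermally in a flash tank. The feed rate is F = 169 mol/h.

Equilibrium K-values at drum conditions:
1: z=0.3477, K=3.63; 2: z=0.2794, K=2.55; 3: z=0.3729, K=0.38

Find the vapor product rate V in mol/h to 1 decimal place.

Newton iteration, ψ⁰ = 0.5:
  ψ = 0.5000: g = 0.30392, g' = -0.9629 → ψ = 0.8156
  ψ = 0.8156: g = 0.01429, g' = -0.9607 → ψ = 0.8305
  ψ = 0.8305: g = -0.00010, g' = -0.9747 → ψ = 0.8304
Converged at ψ = 0.8304.
Then V = ψ·F = 0.8304·169 = 140.3 mol/h and L = F − V = 28.7 mol/h.

V = 140.3 mol/h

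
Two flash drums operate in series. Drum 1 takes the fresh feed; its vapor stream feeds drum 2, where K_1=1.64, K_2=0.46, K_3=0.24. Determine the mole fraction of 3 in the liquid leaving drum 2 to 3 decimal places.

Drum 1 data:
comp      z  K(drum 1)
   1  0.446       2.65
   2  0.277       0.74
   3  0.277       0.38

Drum 1:
Let ψ₁ = V/F and solve Σ zᵢ(Kᵢ−1)/(1+ψ₁(Kᵢ−1)) = 0.
Feasibility: ΣzᵢKᵢ = 1.492, Σzᵢ/Kᵢ = 1.272 — both > 1, two phases present.
Iterate (Newton) starting at ψ₁ = 0.47:
  ψ₁ = 0.470: g = 0.0901, g' = -0.622 → ψ₁ = 0.615
  ψ₁ = 0.615: g = 0.0020, g' = -0.604 → ψ₁ = 0.618
Converged at ψ₁ = 0.618.
Drum-1 compositions:
  1: x = 0.221, y = 0.585
  2: x = 0.330, y = 0.244
  3: x = 0.449, y = 0.171
Drum-2 feed = drum-1 vapor: z₂ = (0.5851, 0.2442, 0.1707).
Drum 2:
Rachford–Rice: g(ψ₂) = Σ zᵢ(Kᵢ−1)/(1+ψ₂(Kᵢ−1)) = 0.
Feasibility: ΣzᵢKᵢ = 1.113, Σzᵢ/Kᵢ = 1.599 — both > 1, two phases present.
Iterate (Newton) starting at ψ₂ = 0.5:
  ψ₂ = 0.500: g = -0.1062, g' = -0.528 → ψ₂ = 0.299
  ψ₂ = 0.299: g = -0.0107, g' = -0.435 → ψ₂ = 0.274
Converged at ψ₂ = 0.274.
  1: x = 0.498, y = 0.816
  2: x = 0.287, y = 0.132
  3: x = 0.216, y = 0.052

x_3 (drum 2) = 0.216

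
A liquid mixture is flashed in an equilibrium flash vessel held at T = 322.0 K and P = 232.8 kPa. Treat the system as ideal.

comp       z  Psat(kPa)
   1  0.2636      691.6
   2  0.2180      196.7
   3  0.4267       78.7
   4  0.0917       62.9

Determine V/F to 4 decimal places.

Raoult's law: Kᵢ = Pᵢˢᵃᵗ/P = Pᵢˢᵃᵗ/232.8.
  K_1 = 691.6/232.8 = 2.970790, K_2 = 196.7/232.8 = 0.844931, K_3 = 78.7/232.8 = 0.338058, K_4 = 62.9/232.8 = 0.270189
Material balance + equilibrium reduce to Σ zᵢ(Kᵢ−1)/(1+V/F(Kᵢ−1)) = 0.
g(0) = ΣzᵢKᵢ − 1 = 0.1363 and g(1) = 1 − Σzᵢ/Kᵢ = -0.9483, so a root lies in (0, 1).
Newton iteration, V/F⁰ = 0.5:
  V/F = 0.5000: g = -0.30254, g' = -0.8047 → V/F = 0.1240
  V/F = 0.1240: g = 0.00169, g' = -0.9475 → V/F = 0.1258
Converged at V/F = 0.1258.

V/F = 0.1258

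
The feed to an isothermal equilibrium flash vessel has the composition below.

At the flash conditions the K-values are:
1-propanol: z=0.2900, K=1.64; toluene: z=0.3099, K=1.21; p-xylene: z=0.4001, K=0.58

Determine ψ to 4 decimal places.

Iterate (Newton) starting at ψ = 0.58:
  ψ = 0.5800: g = -0.02879, g' = -0.1974 → ψ = 0.4341
  ψ = 0.4341: g = -0.00063, g' = -0.1898 → ψ = 0.4308
Converged at ψ = 0.4308.

ψ = 0.4308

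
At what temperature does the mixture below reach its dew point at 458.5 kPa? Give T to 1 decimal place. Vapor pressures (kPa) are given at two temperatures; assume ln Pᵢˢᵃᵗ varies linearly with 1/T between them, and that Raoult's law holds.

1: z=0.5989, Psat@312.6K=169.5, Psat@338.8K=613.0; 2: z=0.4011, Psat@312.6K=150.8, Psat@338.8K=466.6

T = 334.8 K

Dew-point temperature: Σzᵢ·P/Pᵢˢᵃᵗ(T) = 1. Interpolate ln Pᵢˢᵃᵗ = aᵢ + bᵢ/T.
  T = 312.6 K: ΣzᵢP/Pᵢˢᵃᵗ = 2.8396
  T = 338.8 K: ΣzᵢP/Pᵢˢᵃᵗ = 0.8421
  T = 325.7 K: ΣzᵢP/Pᵢˢᵃᵗ = 1.5079
  T = 332.2 K: ΣzᵢP/Pᵢˢᵃᵗ = 1.1227
  T = 335.5 K: ΣzᵢP/Pᵢˢᵃᵗ = 0.9709
  T = 333.9 K: ΣzᵢP/Pᵢˢᵃᵗ = 1.0414
Interpolating between 333.9 K and 335.5 K gives T ≈ 334.8 K.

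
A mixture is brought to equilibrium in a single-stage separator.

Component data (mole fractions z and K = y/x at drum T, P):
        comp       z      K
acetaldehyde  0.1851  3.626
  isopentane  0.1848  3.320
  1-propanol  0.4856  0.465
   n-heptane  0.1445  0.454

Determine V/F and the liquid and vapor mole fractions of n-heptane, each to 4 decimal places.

Material balance + equilibrium reduce to Σ zᵢ(Kᵢ−1)/(1+V/F(Kᵢ−1)) = 0.
Feasibility: ΣzᵢKᵢ = 1.5761, Σzᵢ/Kᵢ = 1.4693 — both > 1, two phases present.
Iterate (Newton) starting at V/F = 0.38:
  V/F = 0.3800: g = 0.04551, g' = -0.8883 → V/F = 0.4312
  V/F = 0.4312: g = 0.00136, g' = -0.8378 → V/F = 0.4329
Converged at V/F = 0.4329.
Compositions from xᵢ = zᵢ/(1+V/F(Kᵢ−1)), yᵢ = Kᵢxᵢ:
  acetaldehyde: x = 0.0866, y = 0.3141
  isopentane: x = 0.0922, y = 0.3061
  1-propanol: x = 0.6319, y = 0.2939
  n-heptane: x = 0.1892, y = 0.0859

V/F = 0.4329, x_n-heptane = 0.1892, y_n-heptane = 0.0859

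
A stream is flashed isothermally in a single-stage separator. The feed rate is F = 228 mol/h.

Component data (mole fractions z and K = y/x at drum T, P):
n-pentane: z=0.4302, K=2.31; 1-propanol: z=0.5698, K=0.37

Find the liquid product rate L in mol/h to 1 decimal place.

L = 171.5 mol/h

Let ψ = V/F and solve Σ zᵢ(Kᵢ−1)/(1+ψ(Kᵢ−1)) = 0.
Check two-phase: ΣzᵢKᵢ = 1.2046 > 1 and Σzᵢ/Kᵢ = 1.7262 > 1, so g(0) = 0.2046 > 0 and g(1) = -0.7262 < 0.
Binary case is linear: z₁(K₁−1)(1+ψ(K₂−1)) + z₂(K₂−1)(1+ψ(K₁−1)) = 0
⇒ ψ = [z₁(K₁−1)+z₂(K₂−1)] / [−(K₁−1)(K₂−1)] = 0.20459/0.82530 = 0.2479
Then V = ψ·F = 0.2479·228 = 56.5 mol/h and L = F − V = 171.5 mol/h.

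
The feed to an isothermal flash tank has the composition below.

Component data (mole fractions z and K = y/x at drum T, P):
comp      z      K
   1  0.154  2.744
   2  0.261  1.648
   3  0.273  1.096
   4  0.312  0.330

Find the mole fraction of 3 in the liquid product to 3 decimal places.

Rachford–Rice: g(ψ) = Σ zᵢ(Kᵢ−1)/(1+ψ(Kᵢ−1)) = 0.
Feasibility: ΣzᵢKᵢ = 1.255, Σzᵢ/Kᵢ = 1.409 — both > 1, two phases present.
Newton iteration, ψ⁰ = 0.55:
  ψ = 0.550: g = -0.0444, g' = -0.535 → ψ = 0.467
  ψ = 0.467: g = -0.0013, g' = -0.506 → ψ = 0.464
Converged at ψ = 0.464.
Compositions from xᵢ = zᵢ/(1+ψ(Kᵢ−1)), yᵢ = Kᵢxᵢ:
  1: x = 0.085, y = 0.233
  2: x = 0.201, y = 0.331
  3: x = 0.261, y = 0.286
  4: x = 0.453, y = 0.149

x_3 = 0.261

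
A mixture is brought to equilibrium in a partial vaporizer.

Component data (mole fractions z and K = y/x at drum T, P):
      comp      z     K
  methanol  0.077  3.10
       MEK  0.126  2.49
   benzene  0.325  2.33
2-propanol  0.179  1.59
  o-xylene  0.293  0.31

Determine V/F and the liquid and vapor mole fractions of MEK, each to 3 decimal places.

V/F = 0.774, x_MEK = 0.058, y_MEK = 0.146

Newton–Raphson from V/F = 0.41:
  V/F = 0.410: g = 0.2863, g' = -0.758 → V/F = 0.788
  V/F = 0.788: g = -0.0122, g' = -0.943 → V/F = 0.775
  V/F = 0.775: g = -0.0001, g' = -0.922 → V/F = 0.774
Converged at V/F = 0.774.
Compositions from xᵢ = zᵢ/(1+V/F(Kᵢ−1)), yᵢ = Kᵢxᵢ:
  methanol: x = 0.029, y = 0.091
  MEK: x = 0.058, y = 0.146
  benzene: x = 0.160, y = 0.373
  2-propanol: x = 0.123, y = 0.195
  o-xylene: x = 0.629, y = 0.195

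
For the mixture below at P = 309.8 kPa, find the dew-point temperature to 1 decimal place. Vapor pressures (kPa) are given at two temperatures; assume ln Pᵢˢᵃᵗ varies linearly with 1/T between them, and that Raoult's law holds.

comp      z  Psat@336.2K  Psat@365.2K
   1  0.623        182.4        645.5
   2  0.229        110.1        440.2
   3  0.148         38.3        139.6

Dew-point temperature: Σzᵢ·P/Pᵢˢᵃᵗ(T) = 1. Interpolate ln Pᵢˢᵃᵗ = aᵢ + bᵢ/T.
  T = 336.2 K: ΣzᵢP/Pᵢˢᵃᵗ = 2.8996
  T = 365.2 K: ΣzᵢP/Pᵢˢᵃᵗ = 0.7886
  T = 350.7 K: ΣzᵢP/Pᵢˢᵃᵗ = 1.4716
  T = 357.9 K: ΣzᵢP/Pᵢˢᵃᵗ = 1.0727
  T = 361.5 K: ΣzᵢP/Pᵢˢᵃᵗ = 0.9203
  T = 359.7 K: ΣzᵢP/Pᵢˢᵃᵗ = 0.9932
Interpolating between 357.9 K and 359.7 K gives T ≈ 359.5 K.

T = 359.5 K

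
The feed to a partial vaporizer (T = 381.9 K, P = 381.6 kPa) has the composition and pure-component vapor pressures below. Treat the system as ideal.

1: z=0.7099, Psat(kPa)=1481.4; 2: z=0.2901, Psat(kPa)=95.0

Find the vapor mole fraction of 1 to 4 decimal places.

Raoult's law: Kᵢ = Pᵢˢᵃᵗ/P = Pᵢˢᵃᵗ/381.6.
  K_1 = 1481.4/381.6 = 3.882075, K_2 = 95.0/381.6 = 0.248952
Let ψ = V/F and solve Σ zᵢ(Kᵢ−1)/(1+ψ(Kᵢ−1)) = 0.
Feasibility: ΣzᵢKᵢ = 2.8281, Σzᵢ/Kᵢ = 1.3482 — both > 1, two phases present.
Newton–Raphson from ψ = 0.5:
  ψ = 0.5000: g = 0.48926, g' = -1.4092 → ψ = 0.8472
  ψ = 0.8472: g = -0.00455, g' = -1.7348 → ψ = 0.8446
Converged at ψ = 0.8446.
Compositions from xᵢ = zᵢ/(1+ψ(Kᵢ−1)), yᵢ = Kᵢxᵢ:
  1: x = 0.2067, y = 0.8025
  2: x = 0.7933, y = 0.1975

y_1 = 0.8025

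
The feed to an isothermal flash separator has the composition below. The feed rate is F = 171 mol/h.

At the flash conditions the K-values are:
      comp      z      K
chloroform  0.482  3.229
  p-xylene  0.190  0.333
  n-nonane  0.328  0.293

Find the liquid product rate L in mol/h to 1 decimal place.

Let ψ = V/F and solve Σ zᵢ(Kᵢ−1)/(1+ψ(Kᵢ−1)) = 0.
Feasibility: ΣzᵢKᵢ = 1.716, Σzᵢ/Kᵢ = 1.839 — both > 1, two phases present.
Iterate (Newton) starting at ψ = 0.5:
  ψ = 0.500: g = -0.0407, g' = -1.118 → ψ = 0.464
Converged at ψ = 0.464.
Then V = ψ·F = 0.4636·171 = 79.3 mol/h and L = F − V = 91.7 mol/h.

L = 91.7 mol/h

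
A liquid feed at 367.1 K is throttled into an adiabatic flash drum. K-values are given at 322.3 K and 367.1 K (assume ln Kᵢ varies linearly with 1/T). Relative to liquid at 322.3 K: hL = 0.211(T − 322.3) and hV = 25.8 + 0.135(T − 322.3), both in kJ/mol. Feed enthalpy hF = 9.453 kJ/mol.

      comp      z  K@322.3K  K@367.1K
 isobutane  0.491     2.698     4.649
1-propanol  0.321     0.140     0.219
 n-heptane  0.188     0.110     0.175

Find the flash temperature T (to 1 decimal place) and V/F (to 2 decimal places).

Adiabatic flash: solve Rachford–Rice at each trial T, then check hF = ψ·hV(T) + (1−ψ)·hL(T).
  T = 322.3 K: K = (2.698, 0.140, 0.110), RR gives ψ = 0.264, H_out = 6.808 kJ/mol
  T = 367.1 K: K = (4.649, 0.219, 0.175), RR gives ψ = 0.476, H_out = 20.115 kJ/mol
  T = 344.7 K: K = (3.605, 0.178, 0.141), RR gives ψ = 0.392, H_out = 14.169 kJ/mol
  T = 333.5 K: K = (3.134, 0.158, 0.125), RR gives ψ = 0.336, H_out = 10.754 kJ/mol
  T = 327.9 K: K = (2.911, 0.149, 0.117), RR gives ψ = 0.303, H_out = 8.866 kJ/mol
  T = 330.7 K: K = (3.022, 0.154, 0.121), RR gives ψ = 0.320, H_out = 9.828 kJ/mol
  T = 329.3 K: K = (2.966, 0.151, 0.119), RR gives ψ = 0.312, H_out = 9.352 kJ/mol
Linear interpolation between T = 329.3 (H_out = 9.352) and T = 330.7 (H_out = 9.828) on hF = 9.453 gives T ≈ 329.6 K, at which ψ = 0.31.

T = 329.6 K, V/F = 0.31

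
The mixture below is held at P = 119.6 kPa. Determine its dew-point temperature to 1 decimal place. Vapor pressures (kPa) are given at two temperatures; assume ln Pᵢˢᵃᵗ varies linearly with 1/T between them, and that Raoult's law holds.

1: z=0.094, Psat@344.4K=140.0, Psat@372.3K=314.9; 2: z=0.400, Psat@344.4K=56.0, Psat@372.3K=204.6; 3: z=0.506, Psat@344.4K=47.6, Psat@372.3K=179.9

Dew-point temperature: Σzᵢ·P/Pᵢˢᵃᵗ(T) = 1. Interpolate ln Pᵢˢᵃᵗ = aᵢ + bᵢ/T.
  T = 344.4 K: ΣzᵢP/Pᵢˢᵃᵗ = 2.2060
  T = 372.3 K: ΣzᵢP/Pᵢˢᵃᵗ = 0.6059
  T = 358.4 K: ΣzᵢP/Pᵢˢᵃᵗ = 1.1232
  T = 365.4 K: ΣzᵢP/Pᵢˢᵃᵗ = 0.8180
  T = 361.9 K: ΣzᵢP/Pᵢˢᵃᵗ = 0.9570
  T = 360.1 K: ΣzᵢP/Pᵢˢᵃᵗ = 1.0387
  T = 361.0 K: ΣzᵢP/Pᵢˢᵃᵗ = 0.9969
Interpolating between 360.1 K and 361.0 K gives T ≈ 360.9 K.

T = 360.9 K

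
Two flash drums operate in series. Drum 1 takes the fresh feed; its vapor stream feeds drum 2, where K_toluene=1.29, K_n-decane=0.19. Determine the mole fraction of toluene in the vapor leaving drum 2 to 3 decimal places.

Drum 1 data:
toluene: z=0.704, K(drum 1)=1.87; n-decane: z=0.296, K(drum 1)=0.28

y_toluene (drum 2) = 0.950

Drum 1:
Let ψ₁ = V/F and solve Σ zᵢ(Kᵢ−1)/(1+ψ₁(Kᵢ−1)) = 0.
g(0) = ΣzᵢKᵢ − 1 = 0.399 and g(1) = 1 − Σzᵢ/Kᵢ = -0.434, so a root lies in (0, 1).
Newton–Raphson from ψ₁ = 0.5:
  ψ₁ = 0.500: g = 0.0938, g' = -0.633 → ψ₁ = 0.648
  ψ₁ = 0.648: g = -0.0079, g' = -0.757 → ψ₁ = 0.638
Converged at ψ₁ = 0.638.
Drum-1 compositions:
  toluene: x = 0.453, y = 0.847
  n-decane: x = 0.547, y = 0.153
Drum-2 feed = drum-1 vapor: z₂ = (0.8468, 0.1532).
Drum 2:
Material balance + equilibrium reduce to Σ zᵢ(Kᵢ−1)/(1+ψ₂(Kᵢ−1)) = 0.
Feasibility: ΣzᵢKᵢ = 1.121, Σzᵢ/Kᵢ = 1.463 — both > 1, two phases present.
Binary case is linear: z₁(K₁−1)(1+ψ₂(K₂−1)) + z₂(K₂−1)(1+ψ₂(K₁−1)) = 0
⇒ ψ₂ = [z₁(K₁−1)+z₂(K₂−1)] / [−(K₁−1)(K₂−1)] = 0.1215/0.2349 = 0.517
  toluene: x = 0.736, y = 0.950
  n-decane: x = 0.264, y = 0.050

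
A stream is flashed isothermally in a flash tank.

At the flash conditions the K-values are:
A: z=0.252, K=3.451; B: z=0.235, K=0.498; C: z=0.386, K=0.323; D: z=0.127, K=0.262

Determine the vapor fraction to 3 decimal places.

Material balance + equilibrium reduce to Σ zᵢ(Kᵢ−1)/(1+ψ(Kᵢ−1)) = 0.
Check two-phase: ΣzᵢKᵢ = 1.145 > 1 and Σzᵢ/Kᵢ = 2.225 > 1, so g(0) = 0.145 > 0 and g(1) = -1.225 < 0.
Newton–Raphson from ψ = 0.53:
  ψ = 0.530: g = -0.4536, g' = -1.013 → ψ = 0.082
  ψ = 0.082: g = 0.0143, g' = -1.389 → ψ = 0.093
Converged at ψ = 0.093.

ψ = 0.093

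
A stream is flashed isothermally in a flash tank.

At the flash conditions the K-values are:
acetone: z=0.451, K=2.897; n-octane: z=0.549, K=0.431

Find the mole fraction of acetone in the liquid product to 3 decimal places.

x_acetone = 0.231

Newton–Raphson from ψ = 0.5:
  ψ = 0.500: g = 0.0025, g' = -0.775 → ψ = 0.503
Converged at ψ = 0.503.
Compositions from xᵢ = zᵢ/(1+ψ(Kᵢ−1)), yᵢ = Kᵢxᵢ:
  acetone: x = 0.231, y = 0.668
  n-octane: x = 0.769, y = 0.332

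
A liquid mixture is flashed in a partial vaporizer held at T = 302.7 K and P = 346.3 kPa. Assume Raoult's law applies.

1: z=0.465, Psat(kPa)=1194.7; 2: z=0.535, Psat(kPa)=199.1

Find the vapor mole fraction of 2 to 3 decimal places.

y_2 = 0.490

Raoult's law: Kᵢ = Pᵢˢᵃᵗ/P = Pᵢˢᵃᵗ/346.3.
  K_1 = 1194.7/346.3 = 3.44990, K_2 = 199.1/346.3 = 0.57494
Rachford–Rice: g(ψ) = Σ zᵢ(Kᵢ−1)/(1+ψ(Kᵢ−1)) = 0.
g(0) = ΣzᵢKᵢ − 1 = 0.912 and g(1) = 1 − Σzᵢ/Kᵢ = -0.065, so a root lies in (0, 1).
Binary case is linear: z₁(K₁−1)(1+ψ(K₂−1)) + z₂(K₂−1)(1+ψ(K₁−1)) = 0
⇒ ψ = [z₁(K₁−1)+z₂(K₂−1)] / [−(K₁−1)(K₂−1)] = 0.9118/1.0414 = 0.876
Compositions from xᵢ = zᵢ/(1+ψ(Kᵢ−1)), yᵢ = Kᵢxᵢ:
  1: x = 0.148, y = 0.510
  2: x = 0.852, y = 0.490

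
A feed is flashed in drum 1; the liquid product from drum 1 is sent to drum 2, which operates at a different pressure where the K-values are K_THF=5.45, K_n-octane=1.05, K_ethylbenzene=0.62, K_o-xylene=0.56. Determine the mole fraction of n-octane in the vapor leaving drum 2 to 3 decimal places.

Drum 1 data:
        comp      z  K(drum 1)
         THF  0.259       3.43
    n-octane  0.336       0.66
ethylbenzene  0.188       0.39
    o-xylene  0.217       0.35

y_n-octane (drum 2) = 0.370

Drum 1:
Material balance + equilibrium reduce to Σ zᵢ(Kᵢ−1)/(1+ψ₁(Kᵢ−1)) = 0.
g(0) = ΣzᵢKᵢ − 1 = 0.259 and g(1) = 1 − Σzᵢ/Kᵢ = -0.687, so a root lies in (0, 1).
Iterate (Newton) starting at ψ₁ = 0.46:
  ψ₁ = 0.460: g = -0.1989, g' = -0.717 → ψ₁ = 0.183
  ψ₁ = 0.183: g = 0.0249, g' = -0.984 → ψ₁ = 0.208
  ψ₁ = 0.208: g = 0.0006, g' = -0.934 → ψ₁ = 0.209
Converged at ψ₁ = 0.209.
Drum-1 compositions:
  THF: x = 0.172, y = 0.589
  n-octane: x = 0.362, y = 0.239
  ethylbenzene: x = 0.215, y = 0.084
  o-xylene: x = 0.251, y = 0.088
Drum-2 feed = drum-1 liquid: z₂ = (0.1718, 0.3617, 0.2154, 0.2511).
Drum 2:
Let ψ₂ = V/F and solve Σ zᵢ(Kᵢ−1)/(1+ψ₂(Kᵢ−1)) = 0.
Check two-phase: ΣzᵢKᵢ = 1.590 > 1 and Σzᵢ/Kᵢ = 1.172 > 1, so g(0) = 0.590 > 0 and g(1) = -0.172 < 0.
Newton–Raphson from ψ₂ = 0.5:
  ψ₂ = 0.500: g = 0.0121, g' = -0.455 → ψ₂ = 0.526
  ψ₂ = 0.526: g = 0.0003, g' = -0.436 → ψ₂ = 0.527
Converged at ψ₂ = 0.527.
  THF: x = 0.051, y = 0.280
  n-octane: x = 0.352, y = 0.370
  ethylbenzene: x = 0.269, y = 0.167
  o-xylene: x = 0.327, y = 0.183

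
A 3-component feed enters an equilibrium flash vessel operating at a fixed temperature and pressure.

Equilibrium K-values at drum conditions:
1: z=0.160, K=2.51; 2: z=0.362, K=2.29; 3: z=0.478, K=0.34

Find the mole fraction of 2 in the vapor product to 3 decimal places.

Newton iteration, β⁰ = 0.39:
  β = 0.390: g = 0.0379, g' = -0.789 → β = 0.438
Converged at β = 0.438.
Compositions from xᵢ = zᵢ/(1+β(Kᵢ−1)), yᵢ = Kᵢxᵢ:
  1: x = 0.096, y = 0.242
  2: x = 0.231, y = 0.530
  3: x = 0.672, y = 0.229

y_2 = 0.530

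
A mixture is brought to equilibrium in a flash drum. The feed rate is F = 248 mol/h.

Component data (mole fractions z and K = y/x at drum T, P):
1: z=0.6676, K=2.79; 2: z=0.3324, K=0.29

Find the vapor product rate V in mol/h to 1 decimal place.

Let β = V/F and solve Σ zᵢ(Kᵢ−1)/(1+β(Kᵢ−1)) = 0.
Check two-phase: ΣzᵢKᵢ = 1.9590 > 1 and Σzᵢ/Kᵢ = 1.3855 > 1, so g(0) = 0.9590 > 0 and g(1) = -0.3855 < 0.
Newton iteration, β⁰ = 0.63:
  β = 0.6300: g = 0.13464, g' = -1.0210 → β = 0.7619
  β = 0.7619: g = -0.00853, g' = -1.1779 → β = 0.7546
Converged at β = 0.7546.
Then V = β·F = 0.7546·248 = 187.1 mol/h and L = F − V = 60.9 mol/h.

V = 187.1 mol/h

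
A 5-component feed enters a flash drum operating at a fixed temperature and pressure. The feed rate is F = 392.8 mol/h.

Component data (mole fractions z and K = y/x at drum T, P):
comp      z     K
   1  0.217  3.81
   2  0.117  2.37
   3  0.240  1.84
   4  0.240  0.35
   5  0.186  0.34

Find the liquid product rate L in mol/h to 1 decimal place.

Let β = V/F and solve Σ zᵢ(Kᵢ−1)/(1+β(Kᵢ−1)) = 0.
g(0) = ΣzᵢKᵢ − 1 = 0.693 and g(1) = 1 − Σzᵢ/Kᵢ = -0.470, so a root lies in (0, 1).
Newton–Raphson from β = 0.68:
  β = 0.680: g = -0.0815, g' = -0.922 → β = 0.592
  β = 0.592: g = -0.0026, g' = -0.870 → β = 0.589
Converged at β = 0.589.
Then V = β·F = 0.5886·392.8 = 231.2 mol/h and L = F − V = 161.6 mol/h.

L = 161.6 mol/h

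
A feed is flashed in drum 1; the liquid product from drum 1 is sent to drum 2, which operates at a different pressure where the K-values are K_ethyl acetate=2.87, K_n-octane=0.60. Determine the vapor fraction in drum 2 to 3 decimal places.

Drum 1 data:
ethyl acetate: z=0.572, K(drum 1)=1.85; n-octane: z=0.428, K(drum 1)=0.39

Drum 1:
Iterate (Newton) starting at ψ₁ = 0.65:
  ψ₁ = 0.650: g = -0.1194, g' = -0.609 → ψ₁ = 0.454
  ψ₁ = 0.454: g = -0.0102, g' = -0.520 → ψ₁ = 0.434
Converged at ψ₁ = 0.434.
Drum-1 compositions:
  ethyl acetate: x = 0.418, y = 0.773
  n-octane: x = 0.582, y = 0.227
Drum-2 feed = drum-1 liquid: z₂ = (0.4178, 0.5822).
Drum 2:
Rachford–Rice: g(ψ₂) = Σ zᵢ(Kᵢ−1)/(1+ψ₂(Kᵢ−1)) = 0.
Check two-phase: ΣzᵢKᵢ = 1.548 > 1 and Σzᵢ/Kᵢ = 1.116 > 1, so g(0) = 0.548 > 0 and g(1) = -0.116 < 0.
Newton–Raphson from ψ₂ = 0.5:
  ψ₂ = 0.500: g = 0.1127, g' = -0.536 → ψ₂ = 0.710
  ψ₂ = 0.710: g = 0.0103, g' = -0.451 → ψ₂ = 0.733
Converged at ψ₂ = 0.733.
  ethyl acetate: x = 0.176, y = 0.506
  n-octane: x = 0.824, y = 0.494

V/F (drum 2) = 0.733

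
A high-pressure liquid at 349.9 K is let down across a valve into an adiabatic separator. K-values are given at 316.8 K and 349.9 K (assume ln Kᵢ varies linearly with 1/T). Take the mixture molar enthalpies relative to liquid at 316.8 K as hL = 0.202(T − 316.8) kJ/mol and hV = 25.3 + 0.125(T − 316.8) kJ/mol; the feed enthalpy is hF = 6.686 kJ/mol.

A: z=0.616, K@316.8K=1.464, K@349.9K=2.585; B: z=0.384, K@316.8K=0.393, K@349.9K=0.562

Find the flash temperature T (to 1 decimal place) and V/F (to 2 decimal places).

Adiabatic flash: solve Rachford–Rice at each trial T, then check hF = ψ·hV(T) + (1−ψ)·hL(T).
  T = 316.8 K: K = (1.464, 0.393), RR gives ψ = 0.187, H_out = 4.737 kJ/mol
  T = 349.9 K: K = (2.585, 0.562), RR gives ψ = 1.000, H_out = 29.437 kJ/mol
  T = 333.4 K: K = (1.975, 0.474), RR gives ψ = 0.778, H_out = 22.043 kJ/mol
  T = 325.1 K: K = (1.707, 0.433), RR gives ψ = 0.543, H_out = 15.062 kJ/mol
  T = 321.0 K: K = (1.584, 0.413), RR gives ψ = 0.391, H_out = 10.627 kJ/mol
  T = 318.9 K: K = (1.523, 0.403), RR gives ψ = 0.298, H_out = 7.905 kJ/mol
Linear interpolation between T = 316.8 (H_out = 4.737) and T = 318.9 (H_out = 7.905) on hF = 6.686 gives T ≈ 318.1 K, at which ψ = 0.26.

T = 318.1 K, V/F = 0.26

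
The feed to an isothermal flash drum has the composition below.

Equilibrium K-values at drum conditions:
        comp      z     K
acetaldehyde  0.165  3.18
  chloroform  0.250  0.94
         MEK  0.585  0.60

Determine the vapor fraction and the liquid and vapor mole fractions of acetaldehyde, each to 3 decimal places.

ψ = 0.163, x_acetaldehyde = 0.122, y_acetaldehyde = 0.387

Iterate (Newton) starting at ψ = 0.66:
  ψ = 0.660: g = -0.1861, g' = -0.306 → ψ = 0.051
  ψ = 0.051: g = 0.0697, g' = -0.733 → ψ = 0.146
  ψ = 0.146: g = 0.0091, g' = -0.557 → ψ = 0.163
Converged at ψ = 0.163.
Compositions from xᵢ = zᵢ/(1+ψ(Kᵢ−1)), yᵢ = Kᵢxᵢ:
  acetaldehyde: x = 0.122, y = 0.387
  chloroform: x = 0.252, y = 0.237
  MEK: x = 0.626, y = 0.375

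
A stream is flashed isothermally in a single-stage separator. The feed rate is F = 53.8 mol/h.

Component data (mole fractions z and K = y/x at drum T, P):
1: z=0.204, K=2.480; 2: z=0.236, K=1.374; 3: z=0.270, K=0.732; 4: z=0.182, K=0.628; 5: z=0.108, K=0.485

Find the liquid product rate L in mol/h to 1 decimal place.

Material balance + equilibrium reduce to Σ zᵢ(Kᵢ−1)/(1+ψ(Kᵢ−1)) = 0.
g(0) = ΣzᵢKᵢ − 1 = 0.194 and g(1) = 1 − Σzᵢ/Kᵢ = -0.135, so a root lies in (0, 1).
Iterate (Newton) starting at ψ = 0.61:
  ψ = 0.610: g = -0.0246, g' = -0.276 → ψ = 0.521
  ψ = 0.521: g = 0.0003, g' = -0.284 → ψ = 0.522
Converged at ψ = 0.522.
Then V = ψ·F = 0.5219·53.8 = 28.1 mol/h and L = F − V = 25.7 mol/h.

L = 25.7 mol/h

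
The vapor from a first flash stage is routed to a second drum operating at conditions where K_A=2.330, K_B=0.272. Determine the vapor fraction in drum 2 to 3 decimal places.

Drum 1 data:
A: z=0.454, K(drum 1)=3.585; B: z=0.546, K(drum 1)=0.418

Drum 1:
Rachford–Rice: g(ψ₁) = Σ zᵢ(Kᵢ−1)/(1+ψ₁(Kᵢ−1)) = 0.
Feasibility: ΣzᵢKᵢ = 1.856, Σzᵢ/Kᵢ = 1.433 — both > 1, two phases present.
Binary case is linear: z₁(K₁−1)(1+ψ₁(K₂−1)) + z₂(K₂−1)(1+ψ₁(K₁−1)) = 0
⇒ ψ₁ = [z₁(K₁−1)+z₂(K₂−1)] / [−(K₁−1)(K₂−1)] = 0.8558/1.5045 = 0.569
Drum-1 compositions:
  A: x = 0.184, y = 0.659
  B: x = 0.816, y = 0.341
Drum-2 feed = drum-1 vapor: z₂ = (0.6588, 0.3412).
Drum 2:
Material balance + equilibrium reduce to Σ zᵢ(Kᵢ−1)/(1+ψ₂(Kᵢ−1)) = 0.
Check two-phase: ΣzᵢKᵢ = 1.628 > 1 and Σzᵢ/Kᵢ = 1.537 > 1, so g(0) = 0.628 > 0 and g(1) = -0.537 < 0.
Binary case is linear: z₁(K₁−1)(1+ψ₂(K₂−1)) + z₂(K₂−1)(1+ψ₂(K₁−1)) = 0
⇒ ψ₂ = [z₁(K₁−1)+z₂(K₂−1)] / [−(K₁−1)(K₂−1)] = 0.6278/0.9682 = 0.648
  A: x = 0.354, y = 0.824
  B: x = 0.646, y = 0.176

V/F (drum 2) = 0.648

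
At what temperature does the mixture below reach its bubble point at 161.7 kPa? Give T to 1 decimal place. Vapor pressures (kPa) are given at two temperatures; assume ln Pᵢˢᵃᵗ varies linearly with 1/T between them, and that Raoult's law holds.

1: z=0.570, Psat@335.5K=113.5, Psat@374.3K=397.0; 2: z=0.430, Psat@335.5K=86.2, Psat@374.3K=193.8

T = 350.8 K

Bubble-point temperature: ΣzᵢPᵢˢᵃᵗ(T) = P. Interpolate ln Pᵢˢᵃᵗ = aᵢ + bᵢ/T.
  T = 335.5 K: ΣzᵢPᵢˢᵃᵗ = 101.76 kPa
  T = 374.3 K: ΣzᵢPᵢˢᵃᵗ = 309.62 kPa
  T = 354.9 K: ΣzᵢPᵢˢᵃᵗ = 182.03 kPa
  T = 345.2 K: ΣzᵢPᵢˢᵃᵗ = 137.01 kPa
  T = 350.0 K: ΣzᵢPᵢˢᵃᵗ = 157.95 kPa
  T = 352.4 K: ΣzᵢPᵢˢᵃᵗ = 169.39 kPa
Interpolating between 350.0 K and 352.4 K gives T ≈ 350.8 K.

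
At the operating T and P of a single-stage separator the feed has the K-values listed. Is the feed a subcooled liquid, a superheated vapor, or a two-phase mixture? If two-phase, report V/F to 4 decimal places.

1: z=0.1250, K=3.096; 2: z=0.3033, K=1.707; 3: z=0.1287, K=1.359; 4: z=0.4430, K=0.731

ΣzᵢKᵢ = 1.4035; Σzᵢ/Kᵢ = 0.9188.
Since Σzᵢ/Kᵢ < 1 the mixture is above its dew point — single vapor phase.

superheated vapor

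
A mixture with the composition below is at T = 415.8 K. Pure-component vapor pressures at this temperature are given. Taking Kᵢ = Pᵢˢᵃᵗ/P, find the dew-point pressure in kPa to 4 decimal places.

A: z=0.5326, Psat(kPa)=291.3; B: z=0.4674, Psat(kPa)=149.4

Pdew = 201.7402 kPa

At the dew point ψ → 1, so Σzᵢ/Kᵢ = 1 with Kᵢ = Pᵢˢᵃᵗ/P ⇒ 1/P = Σzᵢ/Pᵢˢᵃᵗ.
1/P = 0.5326/291.3 + 0.4674/149.4 = 0.0049569 ⇒ P = 201.7402 kPa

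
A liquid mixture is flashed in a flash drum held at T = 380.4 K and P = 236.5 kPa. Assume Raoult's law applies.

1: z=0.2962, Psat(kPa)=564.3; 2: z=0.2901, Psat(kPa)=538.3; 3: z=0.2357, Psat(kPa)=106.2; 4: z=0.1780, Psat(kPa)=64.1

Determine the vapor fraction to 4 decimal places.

Raoult's law: Kᵢ = Pᵢˢᵃᵗ/P = Pᵢˢᵃᵗ/236.5.
  K_1 = 564.3/236.5 = 2.386047, K_2 = 538.3/236.5 = 2.276110, K_3 = 106.2/236.5 = 0.449049, K_4 = 64.1/236.5 = 0.271036
Let ψ = V/F and solve Σ zᵢ(Kᵢ−1)/(1+ψ(Kᵢ−1)) = 0.
g(0) = ΣzᵢKᵢ − 1 = 0.5211 and g(1) = 1 − Σzᵢ/Kᵢ = -0.4332, so a root lies in (0, 1).
Newton iteration, ψ⁰ = 0.5:
  ψ = 0.5000: g = 0.08509, g' = -0.7451 → ψ = 0.6142
  ψ = 0.6142: g = -0.00193, g' = -0.7881 → ψ = 0.6117
Converged at ψ = 0.6117.

ψ = 0.6117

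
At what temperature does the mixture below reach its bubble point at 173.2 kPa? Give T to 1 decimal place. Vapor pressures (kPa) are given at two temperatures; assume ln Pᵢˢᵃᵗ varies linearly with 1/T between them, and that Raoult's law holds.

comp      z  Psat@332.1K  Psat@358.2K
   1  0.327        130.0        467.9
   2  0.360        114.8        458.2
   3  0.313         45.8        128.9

Bubble-point temperature: ΣzᵢPᵢˢᵃᵗ(T) = P. Interpolate ln Pᵢˢᵃᵗ = aᵢ + bᵢ/T.
  T = 332.1 K: ΣzᵢPᵢˢᵃᵗ = 98.17 kPa
  T = 358.2 K: ΣzᵢPᵢˢᵃᵗ = 358.30 kPa
  T = 345.1 K: ΣzᵢPᵢˢᵃᵗ = 191.43 kPa
  T = 338.6 K: ΣzᵢPᵢˢᵃᵗ = 137.91 kPa
  T = 341.9 K: ΣzᵢPᵢˢᵃᵗ = 163.13 kPa
  T = 343.5 K: ΣzᵢPᵢˢᵃᵗ = 176.78 kPa
Interpolating between 341.9 K and 343.5 K gives T ≈ 343.1 K.

T = 343.1 K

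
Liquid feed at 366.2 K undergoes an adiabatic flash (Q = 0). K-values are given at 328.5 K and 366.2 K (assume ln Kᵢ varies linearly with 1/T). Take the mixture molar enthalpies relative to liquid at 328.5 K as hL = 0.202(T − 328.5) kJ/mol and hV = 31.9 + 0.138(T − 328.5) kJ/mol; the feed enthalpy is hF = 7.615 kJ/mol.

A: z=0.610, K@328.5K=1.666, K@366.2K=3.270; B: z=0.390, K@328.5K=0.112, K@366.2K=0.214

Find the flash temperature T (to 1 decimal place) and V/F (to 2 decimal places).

T = 332.8 K, V/F = 0.21

Adiabatic flash: solve Rachford–Rice at each trial T, then check hF = ψ·hV(T) + (1−ψ)·hL(T).
  T = 328.5 K: K = (1.666, 0.112), RR gives ψ = 0.101, H_out = 3.233 kJ/mol
  T = 366.2 K: K = (3.270, 0.214), RR gives ψ = 0.604, H_out = 25.434 kJ/mol
  T = 347.4 K: K = (2.379, 0.158), RR gives ψ = 0.441, H_out = 17.366 kJ/mol
  T = 337.9 K: K = (1.999, 0.133), RR gives ψ = 0.314, H_out = 11.712 kJ/mol
  T = 333.2 K: K = (1.827, 0.122), RR gives ψ = 0.224, H_out = 8.016 kJ/mol
  T = 330.9 K: K = (1.747, 0.117), RR gives ψ = 0.169, H_out = 5.849 kJ/mol
Linear interpolation between T = 330.9 (H_out = 5.849) and T = 333.2 (H_out = 8.016) on hF = 7.615 gives T ≈ 332.8 K, at which ψ = 0.21.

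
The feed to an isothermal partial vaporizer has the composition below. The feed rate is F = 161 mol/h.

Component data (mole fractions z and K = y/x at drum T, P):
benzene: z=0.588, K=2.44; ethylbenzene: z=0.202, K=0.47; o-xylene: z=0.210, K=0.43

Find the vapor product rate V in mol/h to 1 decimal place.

V = 125.8 mol/h

Rachford–Rice: g(ψ) = Σ zᵢ(Kᵢ−1)/(1+ψ(Kᵢ−1)) = 0.
Feasibility: ΣzᵢKᵢ = 1.620, Σzᵢ/Kᵢ = 1.159 — both > 1, two phases present.
Newton–Raphson from ψ = 0.35:
  ψ = 0.350: g = 0.2820, g' = -0.731 → ψ = 0.736
  ψ = 0.736: g = 0.0295, g' = -0.642 → ψ = 0.782
  ψ = 0.782: g = -0.0003, g' = -0.657 → ψ = 0.781
Converged at ψ = 0.781.
Then V = ψ·F = 0.7812·161 = 125.8 mol/h and L = F − V = 35.2 mol/h.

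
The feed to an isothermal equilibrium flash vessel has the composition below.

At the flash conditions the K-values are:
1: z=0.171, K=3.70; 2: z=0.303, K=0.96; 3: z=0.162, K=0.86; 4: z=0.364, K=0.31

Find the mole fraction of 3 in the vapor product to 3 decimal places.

Rachford–Rice: g(ψ) = Σ zᵢ(Kᵢ−1)/(1+ψ(Kᵢ−1)) = 0.
Feasibility: ΣzᵢKᵢ = 1.176, Σzᵢ/Kᵢ = 1.724 — both > 1, two phases present.
Newton iteration, ψ⁰ = 0.58:
  ψ = 0.580: g = -0.2759, g' = -0.675 → ψ = 0.171
  ψ = 0.171: g = -0.0047, g' = -0.809 → ψ = 0.166
Converged at ψ = 0.166.
Compositions from xᵢ = zᵢ/(1+ψ(Kᵢ−1)), yᵢ = Kᵢxᵢ:
  1: x = 0.118, y = 0.437
  2: x = 0.305, y = 0.293
  3: x = 0.166, y = 0.143
  4: x = 0.411, y = 0.127

y_3 = 0.143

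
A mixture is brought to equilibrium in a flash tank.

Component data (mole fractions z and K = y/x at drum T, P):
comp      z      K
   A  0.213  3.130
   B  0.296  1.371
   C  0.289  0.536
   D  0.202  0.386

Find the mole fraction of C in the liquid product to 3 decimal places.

x_C = 0.359

Rachford–Rice: g(V/F) = Σ zᵢ(Kᵢ−1)/(1+V/F(Kᵢ−1)) = 0.
g(0) = ΣzᵢKᵢ − 1 = 0.305 and g(1) = 1 − Σzᵢ/Kᵢ = -0.346, so a root lies in (0, 1).
Newton–Raphson from V/F = 0.32:
  V/F = 0.320: g = 0.0561, g' = -0.578 → V/F = 0.417
  V/F = 0.417: g = 0.0023, g' = -0.535 → V/F = 0.421
Converged at V/F = 0.421.
Compositions from xᵢ = zᵢ/(1+V/F(Kᵢ−1)), yᵢ = Kᵢxᵢ:
  A: x = 0.112, y = 0.351
  B: x = 0.256, y = 0.351
  C: x = 0.359, y = 0.193
  D: x = 0.273, y = 0.105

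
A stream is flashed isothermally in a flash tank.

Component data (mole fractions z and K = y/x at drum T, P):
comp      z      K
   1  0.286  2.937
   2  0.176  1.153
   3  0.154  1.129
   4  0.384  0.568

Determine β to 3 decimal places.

β = 0.817

Rachford–Rice: g(β) = Σ zᵢ(Kᵢ−1)/(1+β(Kᵢ−1)) = 0.
Feasibility: ΣzᵢKᵢ = 1.435, Σzᵢ/Kᵢ = 1.062 — both > 1, two phases present.
Newton–Raphson from β = 0.5:
  β = 0.500: g = 0.1135, g' = -0.399 → β = 0.784
  β = 0.784: g = 0.0111, g' = -0.338 → β = 0.817
Converged at β = 0.817.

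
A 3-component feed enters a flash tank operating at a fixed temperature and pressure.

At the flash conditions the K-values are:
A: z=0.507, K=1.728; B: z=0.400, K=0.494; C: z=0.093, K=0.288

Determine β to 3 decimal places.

Material balance + equilibrium reduce to Σ zᵢ(Kᵢ−1)/(1+β(Kᵢ−1)) = 0.
Check two-phase: ΣzᵢKᵢ = 1.100 > 1 and Σzᵢ/Kᵢ = 1.426 > 1, so g(0) = 0.100 > 0 and g(1) = -0.426 < 0.
Iterate (Newton) starting at β = 0.5:
  β = 0.500: g = -0.1032, g' = -0.442 → β = 0.266
  β = 0.266: g = -0.0065, g' = -0.397 → β = 0.250
Converged at β = 0.250.

β = 0.250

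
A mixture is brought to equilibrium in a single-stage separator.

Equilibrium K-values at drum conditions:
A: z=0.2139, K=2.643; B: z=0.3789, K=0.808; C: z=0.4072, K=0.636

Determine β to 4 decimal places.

β = 0.2766

Let β = V/F and solve Σ zᵢ(Kᵢ−1)/(1+β(Kᵢ−1)) = 0.
Check two-phase: ΣzᵢKᵢ = 1.1305 > 1 and Σzᵢ/Kᵢ = 1.1901 > 1, so g(0) = 0.1305 > 0 and g(1) = -0.1901 < 0.
Newton iteration, β⁰ = 0.5:
  β = 0.5000: g = -0.06873, g' = -0.2718 → β = 0.2471
  β = 0.2471: g = 0.01073, g' = -0.3727 → β = 0.2759
  β = 0.2759: g = 0.00025, g' = -0.3557 → β = 0.2766
Converged at β = 0.2766.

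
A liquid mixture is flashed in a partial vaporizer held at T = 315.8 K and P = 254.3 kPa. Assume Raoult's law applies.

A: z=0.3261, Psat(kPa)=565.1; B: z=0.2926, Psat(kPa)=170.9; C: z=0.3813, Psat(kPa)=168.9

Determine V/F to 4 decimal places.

Raoult's law: Kᵢ = Pᵢˢᵃᵗ/P = Pᵢˢᵃᵗ/254.3.
  K_A = 565.1/254.3 = 2.222179, K_B = 170.9/254.3 = 0.672041, K_C = 168.9/254.3 = 0.664176
Iterate (Newton) starting at V/F = 0.55:
  V/F = 0.5500: g = -0.03580, g' = -0.2857 → V/F = 0.4247
  V/F = 0.4247: g = 0.00152, g' = -0.3121 → V/F = 0.4296
Converged at V/F = 0.4296.

V/F = 0.4296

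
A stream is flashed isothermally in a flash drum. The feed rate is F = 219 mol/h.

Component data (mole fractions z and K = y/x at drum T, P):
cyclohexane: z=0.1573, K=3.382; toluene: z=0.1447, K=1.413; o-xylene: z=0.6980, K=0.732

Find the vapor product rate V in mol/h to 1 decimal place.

V = 113.2 mol/h

Let β = V/F and solve Σ zᵢ(Kᵢ−1)/(1+β(Kᵢ−1)) = 0.
Feasibility: ΣzᵢKᵢ = 1.2474, Σzᵢ/Kᵢ = 1.1025 — both > 1, two phases present.
Newton–Raphson from β = 0.5:
  β = 0.5000: g = 0.00454, g' = -0.2697 → β = 0.5168
  β = 0.5168: g = 0.00005, g' = -0.2636 → β = 0.5170
Converged at β = 0.5170.
Then V = β·F = 0.5170·219 = 113.2 mol/h and L = F − V = 105.8 mol/h.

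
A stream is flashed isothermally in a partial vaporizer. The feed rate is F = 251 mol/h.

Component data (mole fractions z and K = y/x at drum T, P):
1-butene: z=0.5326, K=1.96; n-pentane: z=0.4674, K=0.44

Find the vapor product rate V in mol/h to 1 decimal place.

Let β = V/F and solve Σ zᵢ(Kᵢ−1)/(1+β(Kᵢ−1)) = 0.
Check two-phase: ΣzᵢKᵢ = 1.2496 > 1 and Σzᵢ/Kᵢ = 1.3340 > 1, so g(0) = 0.2496 > 0 and g(1) = -0.3340 < 0.
Binary case is linear: z₁(K₁−1)(1+β(K₂−1)) + z₂(K₂−1)(1+β(K₁−1)) = 0
⇒ β = [z₁(K₁−1)+z₂(K₂−1)] / [−(K₁−1)(K₂−1)] = 0.24955/0.53760 = 0.4642
Then V = β·F = 0.4642·251 = 116.5 mol/h and L = F − V = 134.5 mol/h.

V = 116.5 mol/h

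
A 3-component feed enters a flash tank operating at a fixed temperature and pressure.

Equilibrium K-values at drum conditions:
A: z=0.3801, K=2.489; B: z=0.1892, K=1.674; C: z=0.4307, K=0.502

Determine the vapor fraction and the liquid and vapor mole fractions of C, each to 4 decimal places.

ψ = 0.7695, x_C = 0.6983, y_C = 0.3505

Rachford–Rice: g(ψ) = Σ zᵢ(Kᵢ−1)/(1+ψ(Kᵢ−1)) = 0.
Check two-phase: ΣzᵢKᵢ = 1.4790 > 1 and Σzᵢ/Kᵢ = 1.1237 > 1, so g(0) = 0.4790 > 0 and g(1) = -0.1237 < 0.
Iterate (Newton) starting at ψ = 0.5:
  ψ = 0.5000: g = 0.13420, g' = -0.5144 → ψ = 0.7609
  ψ = 0.7609: g = 0.00428, g' = -0.4997 → ψ = 0.7695
Converged at ψ = 0.7695.
Compositions from xᵢ = zᵢ/(1+ψ(Kᵢ−1)), yᵢ = Kᵢxᵢ:
  A: x = 0.1771, y = 0.4409
  B: x = 0.1246, y = 0.2086
  C: x = 0.6983, y = 0.3505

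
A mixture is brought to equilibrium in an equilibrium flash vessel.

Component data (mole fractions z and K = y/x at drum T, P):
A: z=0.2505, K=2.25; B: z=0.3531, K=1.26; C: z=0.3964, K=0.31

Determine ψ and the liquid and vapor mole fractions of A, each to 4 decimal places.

Let ψ = V/F and solve Σ zᵢ(Kᵢ−1)/(1+ψ(Kᵢ−1)) = 0.
Feasibility: ΣzᵢKᵢ = 1.1314, Σzᵢ/Kᵢ = 1.6703 — both > 1, two phases present.
Newton–Raphson from ψ = 0.52:
  ψ = 0.5200: g = -0.15592, g' = -0.6213 → ψ = 0.2690
  ψ = 0.2690: g = -0.01574, g' = -0.5246 → ψ = 0.2390
Converged at ψ = 0.2390.
Compositions from xᵢ = zᵢ/(1+ψ(Kᵢ−1)), yᵢ = Kᵢxᵢ:
  A: x = 0.1929, y = 0.4340
  B: x = 0.3324, y = 0.4189
  C: x = 0.4747, y = 0.1472

ψ = 0.2390, x_A = 0.1929, y_A = 0.4340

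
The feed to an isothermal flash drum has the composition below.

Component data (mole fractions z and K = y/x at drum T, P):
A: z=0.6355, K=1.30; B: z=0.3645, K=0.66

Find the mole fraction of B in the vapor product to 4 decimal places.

Rachford–Rice: g(β) = Σ zᵢ(Kᵢ−1)/(1+β(Kᵢ−1)) = 0.
Check two-phase: ΣzᵢKᵢ = 1.0667 > 1 and Σzᵢ/Kᵢ = 1.0411 > 1, so g(0) = 0.0667 > 0 and g(1) = -0.0411 < 0.
Iterate (Newton) starting at β = 0.47:
  β = 0.4700: g = 0.01959, g' = -0.1036 → β = 0.6591
  β = 0.6591: g = -0.00054, g' = -0.1099 → β = 0.6541
Converged at β = 0.6541.
Compositions from xᵢ = zᵢ/(1+β(Kᵢ−1)), yᵢ = Kᵢxᵢ:
  A: x = 0.5312, y = 0.6906
  B: x = 0.4688, y = 0.3094

y_B = 0.3094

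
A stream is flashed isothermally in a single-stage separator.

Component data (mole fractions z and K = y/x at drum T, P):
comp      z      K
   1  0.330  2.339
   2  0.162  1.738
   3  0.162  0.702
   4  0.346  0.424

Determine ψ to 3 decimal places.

Let ψ = V/F and solve Σ zᵢ(Kᵢ−1)/(1+ψ(Kᵢ−1)) = 0.
Feasibility: ΣzᵢKᵢ = 1.314, Σzᵢ/Kᵢ = 1.281 — both > 1, two phases present.
Iterate (Newton) starting at ψ = 0.54:
  ψ = 0.540: g = -0.0049, g' = -0.507 → ψ = 0.530
Converged at ψ = 0.530.

ψ = 0.530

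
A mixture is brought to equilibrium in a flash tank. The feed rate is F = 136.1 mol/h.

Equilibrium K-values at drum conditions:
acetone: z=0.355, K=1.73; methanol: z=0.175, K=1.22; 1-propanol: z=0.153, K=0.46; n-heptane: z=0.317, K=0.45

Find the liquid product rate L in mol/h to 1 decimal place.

Iterate (Newton) starting at V/F = 0.5:
  V/F = 0.500: g = -0.1291, g' = -0.375 → V/F = 0.155
  V/F = 0.155: g = -0.0108, g' = -0.328 → V/F = 0.122
Converged at V/F = 0.122.
Then V = V/F·F = 0.1223·136.1 = 16.7 mol/h and L = F − V = 119.4 mol/h.

L = 119.4 mol/h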